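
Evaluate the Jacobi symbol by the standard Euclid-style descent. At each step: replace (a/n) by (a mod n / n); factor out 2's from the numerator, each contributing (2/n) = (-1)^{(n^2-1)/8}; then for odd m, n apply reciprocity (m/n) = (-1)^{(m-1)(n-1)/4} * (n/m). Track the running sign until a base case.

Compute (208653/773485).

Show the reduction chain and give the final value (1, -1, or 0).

flip (208653/773485) -> (773485/208653): both odd, 208653 mod 4 = 1, 773485 mod 4 = 1, so the flip contributes +1; sign now +1
(773485/208653): 773485 mod 208653 = 147526, so (773485/208653) = (147526/208653)
factor out 2^1: 147526 = 2^1·73763; with 208653 mod 8 = 5, (2/208653) = -1; sign now -1; continue with (73763/208653)
flip (73763/208653) -> (208653/73763): both odd, 73763 mod 4 = 3, 208653 mod 4 = 1, so the flip contributes +1; sign now -1
(208653/73763): 208653 mod 73763 = 61127, so (208653/73763) = (61127/73763)
flip (61127/73763) -> (73763/61127): both odd, 61127 mod 4 = 3, 73763 mod 4 = 3, so the flip contributes -1; sign now +1
(73763/61127): 73763 mod 61127 = 12636, so (73763/61127) = (12636/61127)
factor out 2^2: 12636 = 2^2·3159; with 61127 mod 8 = 7, (2/61127) = +1; sign now +1; continue with (3159/61127)
flip (3159/61127) -> (61127/3159): both odd, 3159 mod 4 = 3, 61127 mod 4 = 3, so the flip contributes -1; sign now -1
(61127/3159): 61127 mod 3159 = 1106, so (61127/3159) = (1106/3159)
factor out 2^1: 1106 = 2^1·553; with 3159 mod 8 = 7, (2/3159) = +1; sign now -1; continue with (553/3159)
flip (553/3159) -> (3159/553): both odd, 553 mod 4 = 1, 3159 mod 4 = 3, so the flip contributes +1; sign now -1
(3159/553): 3159 mod 553 = 394, so (3159/553) = (394/553)
factor out 2^1: 394 = 2^1·197; with 553 mod 8 = 1, (2/553) = +1; sign now -1; continue with (197/553)
flip (197/553) -> (553/197): both odd, 197 mod 4 = 1, 553 mod 4 = 1, so the flip contributes +1; sign now -1
(553/197): 553 mod 197 = 159, so (553/197) = (159/197)
flip (159/197) -> (197/159): both odd, 159 mod 4 = 3, 197 mod 4 = 1, so the flip contributes +1; sign now -1
(197/159): 197 mod 159 = 38, so (197/159) = (38/159)
factor out 2^1: 38 = 2^1·19; with 159 mod 8 = 7, (2/159) = +1; sign now -1; continue with (19/159)
flip (19/159) -> (159/19): both odd, 19 mod 4 = 3, 159 mod 4 = 3, so the flip contributes -1; sign now +1
(159/19): 159 mod 19 = 7, so (159/19) = (7/19)
flip (7/19) -> (19/7): both odd, 7 mod 4 = 3, 19 mod 4 = 3, so the flip contributes -1; sign now -1
(19/7): 19 mod 7 = 5, so (19/7) = (5/7)
flip (5/7) -> (7/5): both odd, 5 mod 4 = 1, 7 mod 4 = 3, so the flip contributes +1; sign now -1
(7/5): 7 mod 5 = 2, so (7/5) = (2/5)
factor out 2^1: 2 = 2^1·1; with 5 mod 8 = 5, (2/5) = -1; sign now +1; continue with (1/5)
reached (1/5) = 1, so the symbol is +1

1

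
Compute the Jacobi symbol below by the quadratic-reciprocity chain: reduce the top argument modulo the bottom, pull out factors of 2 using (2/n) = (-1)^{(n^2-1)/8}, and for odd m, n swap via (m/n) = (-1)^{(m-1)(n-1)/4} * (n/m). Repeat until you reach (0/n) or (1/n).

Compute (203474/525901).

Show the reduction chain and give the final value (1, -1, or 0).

-1

factor out 2^1: 203474 = 2^1·101737; with 525901 mod 8 = 5, (2/525901) = -1; sign now -1; continue with (101737/525901)
flip (101737/525901) -> (525901/101737): both odd, 101737 mod 4 = 1, 525901 mod 4 = 1, so the flip contributes +1; sign now -1
(525901/101737): 525901 mod 101737 = 17216, so (525901/101737) = (17216/101737)
factor out 2^6: 17216 = 2^6·269; with 101737 mod 8 = 1, (2/101737) = +1; sign now -1; continue with (269/101737)
flip (269/101737) -> (101737/269): both odd, 269 mod 4 = 1, 101737 mod 4 = 1, so the flip contributes +1; sign now -1
(101737/269): 101737 mod 269 = 55, so (101737/269) = (55/269)
flip (55/269) -> (269/55): both odd, 55 mod 4 = 3, 269 mod 4 = 1, so the flip contributes +1; sign now -1
(269/55): 269 mod 55 = 49, so (269/55) = (49/55)
flip (49/55) -> (55/49): both odd, 49 mod 4 = 1, 55 mod 4 = 3, so the flip contributes +1; sign now -1
(55/49): 55 mod 49 = 6, so (55/49) = (6/49)
factor out 2^1: 6 = 2^1·3; with 49 mod 8 = 1, (2/49) = +1; sign now -1; continue with (3/49)
flip (3/49) -> (49/3): both odd, 3 mod 4 = 3, 49 mod 4 = 1, so the flip contributes +1; sign now -1
(49/3): 49 mod 3 = 1, so (49/3) = (1/3)
reached (1/3) = 1, so the symbol is -1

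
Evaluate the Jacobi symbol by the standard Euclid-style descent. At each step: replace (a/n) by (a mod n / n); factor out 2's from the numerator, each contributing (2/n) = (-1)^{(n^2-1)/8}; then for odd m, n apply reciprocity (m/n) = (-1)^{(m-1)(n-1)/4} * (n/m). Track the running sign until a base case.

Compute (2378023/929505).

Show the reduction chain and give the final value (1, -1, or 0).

(2378023/929505) = (519013/929505)   [reduce mod 929505]
reciprocity: (519013/929505) = +1·(929505/519013) since 519013 mod 4 = 1, 929505 mod 4 = 1; sign now +1
(929505/519013) = (410492/519013)   [reduce mod 519013]
410492 = 2^2·102623; (2/519013) = -1 since 519013 mod 8 = 5, so (410492/519013) = (-1)^2·(102623/519013); sign now +1
reciprocity: (102623/519013) = +1·(519013/102623) since 102623 mod 4 = 3, 519013 mod 4 = 1; sign now +1
(519013/102623) = (5898/102623)   [reduce mod 102623]
5898 = 2^1·2949; (2/102623) = +1 since 102623 mod 8 = 7, so (5898/102623) = (+1)^1·(2949/102623); sign now +1
reciprocity: (2949/102623) = +1·(102623/2949) since 2949 mod 4 = 1, 102623 mod 4 = 3; sign now +1
(102623/2949) = (2357/2949)   [reduce mod 2949]
reciprocity: (2357/2949) = +1·(2949/2357) since 2357 mod 4 = 1, 2949 mod 4 = 1; sign now +1
(2949/2357) = (592/2357)   [reduce mod 2357]
592 = 2^4·37; (2/2357) = -1 since 2357 mod 8 = 5, so (592/2357) = (-1)^4·(37/2357); sign now +1
reciprocity: (37/2357) = +1·(2357/37) since 37 mod 4 = 1, 2357 mod 4 = 1; sign now +1
(2357/37) = (26/37)   [reduce mod 37]
26 = 2^1·13; (2/37) = -1 since 37 mod 8 = 5, so (26/37) = (-1)^1·(13/37); sign now -1
reciprocity: (13/37) = +1·(37/13) since 13 mod 4 = 1, 37 mod 4 = 1; sign now -1
(37/13) = (11/13)   [reduce mod 13]
reciprocity: (11/13) = +1·(13/11) since 11 mod 4 = 3, 13 mod 4 = 1; sign now -1
(13/11) = (2/11)   [reduce mod 11]
2 = 2^1·1; (2/11) = -1 since 11 mod 8 = 3, so (2/11) = (-1)^1·(1/11); sign now +1
(1/11) = 1; final value = sign = +1

1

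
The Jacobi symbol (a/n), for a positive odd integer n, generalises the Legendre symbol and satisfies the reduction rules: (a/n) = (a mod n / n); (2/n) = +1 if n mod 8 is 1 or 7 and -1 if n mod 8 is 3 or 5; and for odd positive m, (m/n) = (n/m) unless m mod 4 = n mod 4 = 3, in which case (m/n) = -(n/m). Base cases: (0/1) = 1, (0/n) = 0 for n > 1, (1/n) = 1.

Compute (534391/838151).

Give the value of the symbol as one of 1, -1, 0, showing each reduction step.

1

reciprocity: (534391/838151) = -1·(838151/534391) since 534391 mod 4 = 3, 838151 mod 4 = 3; sign now -1
(838151/534391) = (303760/534391)   [reduce mod 534391]
303760 = 2^4·18985; (2/534391) = +1 since 534391 mod 8 = 7, so (303760/534391) = (+1)^4·(18985/534391); sign now -1
reciprocity: (18985/534391) = +1·(534391/18985) since 18985 mod 4 = 1, 534391 mod 4 = 3; sign now -1
(534391/18985) = (2811/18985)   [reduce mod 18985]
reciprocity: (2811/18985) = +1·(18985/2811) since 2811 mod 4 = 3, 18985 mod 4 = 1; sign now -1
(18985/2811) = (2119/2811)   [reduce mod 2811]
reciprocity: (2119/2811) = -1·(2811/2119) since 2119 mod 4 = 3, 2811 mod 4 = 3; sign now +1
(2811/2119) = (692/2119)   [reduce mod 2119]
692 = 2^2·173; (2/2119) = +1 since 2119 mod 8 = 7, so (692/2119) = (+1)^2·(173/2119); sign now +1
reciprocity: (173/2119) = +1·(2119/173) since 173 mod 4 = 1, 2119 mod 4 = 3; sign now +1
(2119/173) = (43/173)   [reduce mod 173]
reciprocity: (43/173) = +1·(173/43) since 43 mod 4 = 3, 173 mod 4 = 1; sign now +1
(173/43) = (1/43)   [reduce mod 43]
(1/43) = 1; final value = sign = +1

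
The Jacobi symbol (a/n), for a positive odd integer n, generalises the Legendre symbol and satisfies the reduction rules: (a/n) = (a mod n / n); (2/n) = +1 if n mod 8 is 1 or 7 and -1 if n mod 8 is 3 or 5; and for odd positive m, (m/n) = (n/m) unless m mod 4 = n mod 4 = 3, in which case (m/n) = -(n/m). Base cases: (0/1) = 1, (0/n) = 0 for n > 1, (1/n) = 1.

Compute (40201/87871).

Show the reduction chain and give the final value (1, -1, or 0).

0

flip (40201/87871) -> (87871/40201): both odd, 40201 mod 4 = 1, 87871 mod 4 = 3, so the flip contributes +1; sign now +1
(87871/40201): 87871 mod 40201 = 7469, so (87871/40201) = (7469/40201)
flip (7469/40201) -> (40201/7469): both odd, 7469 mod 4 = 1, 40201 mod 4 = 1, so the flip contributes +1; sign now +1
(40201/7469): 40201 mod 7469 = 2856, so (40201/7469) = (2856/7469)
factor out 2^3: 2856 = 2^3·357; with 7469 mod 8 = 5, (2/7469) = -1; sign now -1; continue with (357/7469)
flip (357/7469) -> (7469/357): both odd, 357 mod 4 = 1, 7469 mod 4 = 1, so the flip contributes +1; sign now -1
(7469/357): 7469 mod 357 = 329, so (7469/357) = (329/357)
flip (329/357) -> (357/329): both odd, 329 mod 4 = 1, 357 mod 4 = 1, so the flip contributes +1; sign now -1
(357/329): 357 mod 329 = 28, so (357/329) = (28/329)
factor out 2^2: 28 = 2^2·7; with 329 mod 8 = 1, (2/329) = +1; sign now -1; continue with (7/329)
flip (7/329) -> (329/7): both odd, 7 mod 4 = 3, 329 mod 4 = 1, so the flip contributes +1; sign now -1
(329/7): 329 mod 7 = 0, so (329/7) = (0/7)
reached (0/7); gcd(a, n) > 1, so (0/7) = 0 and the symbol is 0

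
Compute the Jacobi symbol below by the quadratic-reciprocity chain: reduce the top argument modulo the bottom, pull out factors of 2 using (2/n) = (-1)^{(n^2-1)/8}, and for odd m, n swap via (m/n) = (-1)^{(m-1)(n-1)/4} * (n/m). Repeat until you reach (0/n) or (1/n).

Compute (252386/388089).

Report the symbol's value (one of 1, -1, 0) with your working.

1

factor out 2^1: 252386 = 2^1·126193; with 388089 mod 8 = 1, (2/388089) = +1; sign now +1; continue with (126193/388089)
flip (126193/388089) -> (388089/126193): both odd, 126193 mod 4 = 1, 388089 mod 4 = 1, so the flip contributes +1; sign now +1
(388089/126193): 388089 mod 126193 = 9510, so (388089/126193) = (9510/126193)
factor out 2^1: 9510 = 2^1·4755; with 126193 mod 8 = 1, (2/126193) = +1; sign now +1; continue with (4755/126193)
flip (4755/126193) -> (126193/4755): both odd, 4755 mod 4 = 3, 126193 mod 4 = 1, so the flip contributes +1; sign now +1
(126193/4755): 126193 mod 4755 = 2563, so (126193/4755) = (2563/4755)
flip (2563/4755) -> (4755/2563): both odd, 2563 mod 4 = 3, 4755 mod 4 = 3, so the flip contributes -1; sign now -1
(4755/2563): 4755 mod 2563 = 2192, so (4755/2563) = (2192/2563)
factor out 2^4: 2192 = 2^4·137; with 2563 mod 8 = 3, (2/2563) = -1; sign now -1; continue with (137/2563)
flip (137/2563) -> (2563/137): both odd, 137 mod 4 = 1, 2563 mod 4 = 3, so the flip contributes +1; sign now -1
(2563/137): 2563 mod 137 = 97, so (2563/137) = (97/137)
flip (97/137) -> (137/97): both odd, 97 mod 4 = 1, 137 mod 4 = 1, so the flip contributes +1; sign now -1
(137/97): 137 mod 97 = 40, so (137/97) = (40/97)
factor out 2^3: 40 = 2^3·5; with 97 mod 8 = 1, (2/97) = +1; sign now -1; continue with (5/97)
flip (5/97) -> (97/5): both odd, 5 mod 4 = 1, 97 mod 4 = 1, so the flip contributes +1; sign now -1
(97/5): 97 mod 5 = 2, so (97/5) = (2/5)
factor out 2^1: 2 = 2^1·1; with 5 mod 8 = 5, (2/5) = -1; sign now +1; continue with (1/5)
reached (1/5) = 1, so the symbol is +1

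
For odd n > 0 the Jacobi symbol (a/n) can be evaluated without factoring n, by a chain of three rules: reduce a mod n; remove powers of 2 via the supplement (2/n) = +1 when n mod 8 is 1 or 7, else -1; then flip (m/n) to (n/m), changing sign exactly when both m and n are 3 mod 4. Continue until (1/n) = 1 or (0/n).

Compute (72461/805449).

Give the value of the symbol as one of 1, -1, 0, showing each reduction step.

flip (72461/805449) -> (805449/72461): both odd, 72461 mod 4 = 1, 805449 mod 4 = 1, so the flip contributes +1; sign now +1
(805449/72461): 805449 mod 72461 = 8378, so (805449/72461) = (8378/72461)
factor out 2^1: 8378 = 2^1·4189; with 72461 mod 8 = 5, (2/72461) = -1; sign now -1; continue with (4189/72461)
flip (4189/72461) -> (72461/4189): both odd, 4189 mod 4 = 1, 72461 mod 4 = 1, so the flip contributes +1; sign now -1
(72461/4189): 72461 mod 4189 = 1248, so (72461/4189) = (1248/4189)
factor out 2^5: 1248 = 2^5·39; with 4189 mod 8 = 5, (2/4189) = -1; sign now +1; continue with (39/4189)
flip (39/4189) -> (4189/39): both odd, 39 mod 4 = 3, 4189 mod 4 = 1, so the flip contributes +1; sign now +1
(4189/39): 4189 mod 39 = 16, so (4189/39) = (16/39)
factor out 2^4: 16 = 2^4·1; with 39 mod 8 = 7, (2/39) = +1; sign now +1; continue with (1/39)
reached (1/39) = 1, so the symbol is +1

1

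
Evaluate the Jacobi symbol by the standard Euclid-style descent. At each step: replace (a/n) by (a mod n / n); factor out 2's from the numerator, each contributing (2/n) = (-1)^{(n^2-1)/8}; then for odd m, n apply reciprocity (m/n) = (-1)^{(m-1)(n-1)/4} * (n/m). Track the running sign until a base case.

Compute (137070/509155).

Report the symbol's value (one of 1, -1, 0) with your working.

137070 = 2^1·68535; (2/509155) = -1 since 509155 mod 8 = 3, so (137070/509155) = (-1)^1·(68535/509155); sign now -1
reciprocity: (68535/509155) = -1·(509155/68535) since 68535 mod 4 = 3, 509155 mod 4 = 3; sign now +1
(509155/68535) = (29410/68535)   [reduce mod 68535]
29410 = 2^1·14705; (2/68535) = +1 since 68535 mod 8 = 7, so (29410/68535) = (+1)^1·(14705/68535); sign now +1
reciprocity: (14705/68535) = +1·(68535/14705) since 14705 mod 4 = 1, 68535 mod 4 = 3; sign now +1
(68535/14705) = (9715/14705)   [reduce mod 14705]
reciprocity: (9715/14705) = +1·(14705/9715) since 9715 mod 4 = 3, 14705 mod 4 = 1; sign now +1
(14705/9715) = (4990/9715)   [reduce mod 9715]
4990 = 2^1·2495; (2/9715) = -1 since 9715 mod 8 = 3, so (4990/9715) = (-1)^1·(2495/9715); sign now -1
reciprocity: (2495/9715) = -1·(9715/2495) since 2495 mod 4 = 3, 9715 mod 4 = 3; sign now +1
(9715/2495) = (2230/2495)   [reduce mod 2495]
2230 = 2^1·1115; (2/2495) = +1 since 2495 mod 8 = 7, so (2230/2495) = (+1)^1·(1115/2495); sign now +1
reciprocity: (1115/2495) = -1·(2495/1115) since 1115 mod 4 = 3, 2495 mod 4 = 3; sign now -1
(2495/1115) = (265/1115)   [reduce mod 1115]
reciprocity: (265/1115) = +1·(1115/265) since 265 mod 4 = 1, 1115 mod 4 = 3; sign now -1
(1115/265) = (55/265)   [reduce mod 265]
reciprocity: (55/265) = +1·(265/55) since 55 mod 4 = 3, 265 mod 4 = 1; sign now -1
(265/55) = (45/55)   [reduce mod 55]
reciprocity: (45/55) = +1·(55/45) since 45 mod 4 = 1, 55 mod 4 = 3; sign now -1
(55/45) = (10/45)   [reduce mod 45]
10 = 2^1·5; (2/45) = -1 since 45 mod 8 = 5, so (10/45) = (-1)^1·(5/45); sign now +1
reciprocity: (5/45) = +1·(45/5) since 5 mod 4 = 1, 45 mod 4 = 1; sign now +1
(45/5) = (0/5)   [reduce mod 5]
(0/5) = 0   [gcd(a, n) > 1]; final value = 0

0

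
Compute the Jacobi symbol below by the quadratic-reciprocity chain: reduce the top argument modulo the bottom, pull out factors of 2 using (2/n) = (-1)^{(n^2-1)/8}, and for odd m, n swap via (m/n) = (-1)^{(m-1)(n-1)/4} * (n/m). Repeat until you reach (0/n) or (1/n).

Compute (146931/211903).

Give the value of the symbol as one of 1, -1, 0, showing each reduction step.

reciprocity: (146931/211903) = -1·(211903/146931) since 146931 mod 4 = 3, 211903 mod 4 = 3; sign now -1
(211903/146931) = (64972/146931)   [reduce mod 146931]
64972 = 2^2·16243; (2/146931) = -1 since 146931 mod 8 = 3, so (64972/146931) = (-1)^2·(16243/146931); sign now -1
reciprocity: (16243/146931) = -1·(146931/16243) since 16243 mod 4 = 3, 146931 mod 4 = 3; sign now +1
(146931/16243) = (744/16243)   [reduce mod 16243]
744 = 2^3·93; (2/16243) = -1 since 16243 mod 8 = 3, so (744/16243) = (-1)^3·(93/16243); sign now -1
reciprocity: (93/16243) = +1·(16243/93) since 93 mod 4 = 1, 16243 mod 4 = 3; sign now -1
(16243/93) = (61/93)   [reduce mod 93]
reciprocity: (61/93) = +1·(93/61) since 61 mod 4 = 1, 93 mod 4 = 1; sign now -1
(93/61) = (32/61)   [reduce mod 61]
32 = 2^5·1; (2/61) = -1 since 61 mod 8 = 5, so (32/61) = (-1)^5·(1/61); sign now +1
(1/61) = 1; final value = sign = +1

1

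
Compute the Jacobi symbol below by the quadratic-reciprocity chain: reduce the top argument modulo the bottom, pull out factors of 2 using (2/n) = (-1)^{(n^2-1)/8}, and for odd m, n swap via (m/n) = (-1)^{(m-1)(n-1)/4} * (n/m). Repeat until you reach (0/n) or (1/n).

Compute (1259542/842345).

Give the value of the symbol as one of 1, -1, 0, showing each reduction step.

-1

(1259542/842345) = (417197/842345)   [reduce mod 842345]
reciprocity: (417197/842345) = +1·(842345/417197) since 417197 mod 4 = 1, 842345 mod 4 = 1; sign now +1
(842345/417197) = (7951/417197)   [reduce mod 417197]
reciprocity: (7951/417197) = +1·(417197/7951) since 7951 mod 4 = 3, 417197 mod 4 = 1; sign now +1
(417197/7951) = (3745/7951)   [reduce mod 7951]
reciprocity: (3745/7951) = +1·(7951/3745) since 3745 mod 4 = 1, 7951 mod 4 = 3; sign now +1
(7951/3745) = (461/3745)   [reduce mod 3745]
reciprocity: (461/3745) = +1·(3745/461) since 461 mod 4 = 1, 3745 mod 4 = 1; sign now +1
(3745/461) = (57/461)   [reduce mod 461]
reciprocity: (57/461) = +1·(461/57) since 57 mod 4 = 1, 461 mod 4 = 1; sign now +1
(461/57) = (5/57)   [reduce mod 57]
reciprocity: (5/57) = +1·(57/5) since 5 mod 4 = 1, 57 mod 4 = 1; sign now +1
(57/5) = (2/5)   [reduce mod 5]
2 = 2^1·1; (2/5) = -1 since 5 mod 8 = 5, so (2/5) = (-1)^1·(1/5); sign now -1
(1/5) = 1; final value = sign = -1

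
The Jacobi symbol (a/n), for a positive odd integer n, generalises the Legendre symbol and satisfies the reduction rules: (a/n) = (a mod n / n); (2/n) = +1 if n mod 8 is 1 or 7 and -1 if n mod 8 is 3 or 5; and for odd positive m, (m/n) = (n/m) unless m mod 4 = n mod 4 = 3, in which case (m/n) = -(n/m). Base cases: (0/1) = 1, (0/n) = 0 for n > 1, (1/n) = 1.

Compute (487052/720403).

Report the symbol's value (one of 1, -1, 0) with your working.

factor out 2^2: 487052 = 2^2·121763; with 720403 mod 8 = 3, (2/720403) = -1; sign now +1; continue with (121763/720403)
flip (121763/720403) -> (720403/121763): both odd, 121763 mod 4 = 3, 720403 mod 4 = 3, so the flip contributes -1; sign now -1
(720403/121763): 720403 mod 121763 = 111588, so (720403/121763) = (111588/121763)
factor out 2^2: 111588 = 2^2·27897; with 121763 mod 8 = 3, (2/121763) = -1; sign now -1; continue with (27897/121763)
flip (27897/121763) -> (121763/27897): both odd, 27897 mod 4 = 1, 121763 mod 4 = 3, so the flip contributes +1; sign now -1
(121763/27897): 121763 mod 27897 = 10175, so (121763/27897) = (10175/27897)
flip (10175/27897) -> (27897/10175): both odd, 10175 mod 4 = 3, 27897 mod 4 = 1, so the flip contributes +1; sign now -1
(27897/10175): 27897 mod 10175 = 7547, so (27897/10175) = (7547/10175)
flip (7547/10175) -> (10175/7547): both odd, 7547 mod 4 = 3, 10175 mod 4 = 3, so the flip contributes -1; sign now +1
(10175/7547): 10175 mod 7547 = 2628, so (10175/7547) = (2628/7547)
factor out 2^2: 2628 = 2^2·657; with 7547 mod 8 = 3, (2/7547) = -1; sign now +1; continue with (657/7547)
flip (657/7547) -> (7547/657): both odd, 657 mod 4 = 1, 7547 mod 4 = 3, so the flip contributes +1; sign now +1
(7547/657): 7547 mod 657 = 320, so (7547/657) = (320/657)
factor out 2^6: 320 = 2^6·5; with 657 mod 8 = 1, (2/657) = +1; sign now +1; continue with (5/657)
flip (5/657) -> (657/5): both odd, 5 mod 4 = 1, 657 mod 4 = 1, so the flip contributes +1; sign now +1
(657/5): 657 mod 5 = 2, so (657/5) = (2/5)
factor out 2^1: 2 = 2^1·1; with 5 mod 8 = 5, (2/5) = -1; sign now -1; continue with (1/5)
reached (1/5) = 1, so the symbol is -1

-1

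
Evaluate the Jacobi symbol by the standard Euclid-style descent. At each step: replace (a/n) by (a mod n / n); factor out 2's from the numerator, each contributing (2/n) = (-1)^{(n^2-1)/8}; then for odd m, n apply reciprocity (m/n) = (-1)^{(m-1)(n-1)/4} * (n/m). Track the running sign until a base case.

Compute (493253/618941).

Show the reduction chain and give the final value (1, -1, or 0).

1

flip (493253/618941) -> (618941/493253): both odd, 493253 mod 4 = 1, 618941 mod 4 = 1, so the flip contributes +1; sign now +1
(618941/493253): 618941 mod 493253 = 125688, so (618941/493253) = (125688/493253)
factor out 2^3: 125688 = 2^3·15711; with 493253 mod 8 = 5, (2/493253) = -1; sign now -1; continue with (15711/493253)
flip (15711/493253) -> (493253/15711): both odd, 15711 mod 4 = 3, 493253 mod 4 = 1, so the flip contributes +1; sign now -1
(493253/15711): 493253 mod 15711 = 6212, so (493253/15711) = (6212/15711)
factor out 2^2: 6212 = 2^2·1553; with 15711 mod 8 = 7, (2/15711) = +1; sign now -1; continue with (1553/15711)
flip (1553/15711) -> (15711/1553): both odd, 1553 mod 4 = 1, 15711 mod 4 = 3, so the flip contributes +1; sign now -1
(15711/1553): 15711 mod 1553 = 181, so (15711/1553) = (181/1553)
flip (181/1553) -> (1553/181): both odd, 181 mod 4 = 1, 1553 mod 4 = 1, so the flip contributes +1; sign now -1
(1553/181): 1553 mod 181 = 105, so (1553/181) = (105/181)
flip (105/181) -> (181/105): both odd, 105 mod 4 = 1, 181 mod 4 = 1, so the flip contributes +1; sign now -1
(181/105): 181 mod 105 = 76, so (181/105) = (76/105)
factor out 2^2: 76 = 2^2·19; with 105 mod 8 = 1, (2/105) = +1; sign now -1; continue with (19/105)
flip (19/105) -> (105/19): both odd, 19 mod 4 = 3, 105 mod 4 = 1, so the flip contributes +1; sign now -1
(105/19): 105 mod 19 = 10, so (105/19) = (10/19)
factor out 2^1: 10 = 2^1·5; with 19 mod 8 = 3, (2/19) = -1; sign now +1; continue with (5/19)
flip (5/19) -> (19/5): both odd, 5 mod 4 = 1, 19 mod 4 = 3, so the flip contributes +1; sign now +1
(19/5): 19 mod 5 = 4, so (19/5) = (4/5)
factor out 2^2: 4 = 2^2·1; with 5 mod 8 = 5, (2/5) = -1; sign now +1; continue with (1/5)
reached (1/5) = 1, so the symbol is +1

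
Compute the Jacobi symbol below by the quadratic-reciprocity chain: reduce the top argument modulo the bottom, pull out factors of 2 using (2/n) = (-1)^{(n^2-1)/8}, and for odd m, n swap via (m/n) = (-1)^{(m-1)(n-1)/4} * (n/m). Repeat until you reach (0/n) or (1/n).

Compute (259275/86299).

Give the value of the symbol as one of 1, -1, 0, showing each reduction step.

(259275/86299) = (378/86299)   [reduce mod 86299]
378 = 2^1·189; (2/86299) = -1 since 86299 mod 8 = 3, so (378/86299) = (-1)^1·(189/86299); sign now -1
reciprocity: (189/86299) = +1·(86299/189) since 189 mod 4 = 1, 86299 mod 4 = 3; sign now -1
(86299/189) = (115/189)   [reduce mod 189]
reciprocity: (115/189) = +1·(189/115) since 115 mod 4 = 3, 189 mod 4 = 1; sign now -1
(189/115) = (74/115)   [reduce mod 115]
74 = 2^1·37; (2/115) = -1 since 115 mod 8 = 3, so (74/115) = (-1)^1·(37/115); sign now +1
reciprocity: (37/115) = +1·(115/37) since 37 mod 4 = 1, 115 mod 4 = 3; sign now +1
(115/37) = (4/37)   [reduce mod 37]
4 = 2^2·1; (2/37) = -1 since 37 mod 8 = 5, so (4/37) = (-1)^2·(1/37); sign now +1
(1/37) = 1; final value = sign = +1

1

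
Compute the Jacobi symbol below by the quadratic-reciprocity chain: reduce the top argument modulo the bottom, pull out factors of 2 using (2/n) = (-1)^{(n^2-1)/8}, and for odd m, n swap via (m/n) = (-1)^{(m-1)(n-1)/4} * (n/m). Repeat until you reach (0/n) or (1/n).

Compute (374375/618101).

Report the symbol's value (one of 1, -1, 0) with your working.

-1

flip (374375/618101) -> (618101/374375): both odd, 374375 mod 4 = 3, 618101 mod 4 = 1, so the flip contributes +1; sign now +1
(618101/374375): 618101 mod 374375 = 243726, so (618101/374375) = (243726/374375)
factor out 2^1: 243726 = 2^1·121863; with 374375 mod 8 = 7, (2/374375) = +1; sign now +1; continue with (121863/374375)
flip (121863/374375) -> (374375/121863): both odd, 121863 mod 4 = 3, 374375 mod 4 = 3, so the flip contributes -1; sign now -1
(374375/121863): 374375 mod 121863 = 8786, so (374375/121863) = (8786/121863)
factor out 2^1: 8786 = 2^1·4393; with 121863 mod 8 = 7, (2/121863) = +1; sign now -1; continue with (4393/121863)
flip (4393/121863) -> (121863/4393): both odd, 4393 mod 4 = 1, 121863 mod 4 = 3, so the flip contributes +1; sign now -1
(121863/4393): 121863 mod 4393 = 3252, so (121863/4393) = (3252/4393)
factor out 2^2: 3252 = 2^2·813; with 4393 mod 8 = 1, (2/4393) = +1; sign now -1; continue with (813/4393)
flip (813/4393) -> (4393/813): both odd, 813 mod 4 = 1, 4393 mod 4 = 1, so the flip contributes +1; sign now -1
(4393/813): 4393 mod 813 = 328, so (4393/813) = (328/813)
factor out 2^3: 328 = 2^3·41; with 813 mod 8 = 5, (2/813) = -1; sign now +1; continue with (41/813)
flip (41/813) -> (813/41): both odd, 41 mod 4 = 1, 813 mod 4 = 1, so the flip contributes +1; sign now +1
(813/41): 813 mod 41 = 34, so (813/41) = (34/41)
factor out 2^1: 34 = 2^1·17; with 41 mod 8 = 1, (2/41) = +1; sign now +1; continue with (17/41)
flip (17/41) -> (41/17): both odd, 17 mod 4 = 1, 41 mod 4 = 1, so the flip contributes +1; sign now +1
(41/17): 41 mod 17 = 7, so (41/17) = (7/17)
flip (7/17) -> (17/7): both odd, 7 mod 4 = 3, 17 mod 4 = 1, so the flip contributes +1; sign now +1
(17/7): 17 mod 7 = 3, so (17/7) = (3/7)
flip (3/7) -> (7/3): both odd, 3 mod 4 = 3, 7 mod 4 = 3, so the flip contributes -1; sign now -1
(7/3): 7 mod 3 = 1, so (7/3) = (1/3)
reached (1/3) = 1, so the symbol is -1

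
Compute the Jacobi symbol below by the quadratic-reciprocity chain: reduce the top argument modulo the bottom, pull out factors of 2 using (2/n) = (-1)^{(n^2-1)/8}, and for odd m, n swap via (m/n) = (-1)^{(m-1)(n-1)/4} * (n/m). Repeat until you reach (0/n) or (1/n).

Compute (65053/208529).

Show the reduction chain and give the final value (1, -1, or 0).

-1

flip (65053/208529) -> (208529/65053): both odd, 65053 mod 4 = 1, 208529 mod 4 = 1, so the flip contributes +1; sign now +1
(208529/65053): 208529 mod 65053 = 13370, so (208529/65053) = (13370/65053)
factor out 2^1: 13370 = 2^1·6685; with 65053 mod 8 = 5, (2/65053) = -1; sign now -1; continue with (6685/65053)
flip (6685/65053) -> (65053/6685): both odd, 6685 mod 4 = 1, 65053 mod 4 = 1, so the flip contributes +1; sign now -1
(65053/6685): 65053 mod 6685 = 4888, so (65053/6685) = (4888/6685)
factor out 2^3: 4888 = 2^3·611; with 6685 mod 8 = 5, (2/6685) = -1; sign now +1; continue with (611/6685)
flip (611/6685) -> (6685/611): both odd, 611 mod 4 = 3, 6685 mod 4 = 1, so the flip contributes +1; sign now +1
(6685/611): 6685 mod 611 = 575, so (6685/611) = (575/611)
flip (575/611) -> (611/575): both odd, 575 mod 4 = 3, 611 mod 4 = 3, so the flip contributes -1; sign now -1
(611/575): 611 mod 575 = 36, so (611/575) = (36/575)
factor out 2^2: 36 = 2^2·9; with 575 mod 8 = 7, (2/575) = +1; sign now -1; continue with (9/575)
flip (9/575) -> (575/9): both odd, 9 mod 4 = 1, 575 mod 4 = 3, so the flip contributes +1; sign now -1
(575/9): 575 mod 9 = 8, so (575/9) = (8/9)
factor out 2^3: 8 = 2^3·1; with 9 mod 8 = 1, (2/9) = +1; sign now -1; continue with (1/9)
reached (1/9) = 1, so the symbol is -1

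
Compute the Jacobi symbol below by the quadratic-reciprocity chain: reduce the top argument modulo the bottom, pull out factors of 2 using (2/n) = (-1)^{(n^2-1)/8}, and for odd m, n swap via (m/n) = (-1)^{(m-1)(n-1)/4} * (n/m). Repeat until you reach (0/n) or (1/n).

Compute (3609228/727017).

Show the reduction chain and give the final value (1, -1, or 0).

0

(3609228/727017) = (701160/727017)   [reduce mod 727017]
701160 = 2^3·87645; (2/727017) = +1 since 727017 mod 8 = 1, so (701160/727017) = (+1)^3·(87645/727017); sign now +1
reciprocity: (87645/727017) = +1·(727017/87645) since 87645 mod 4 = 1, 727017 mod 4 = 1; sign now +1
(727017/87645) = (25857/87645)   [reduce mod 87645]
reciprocity: (25857/87645) = +1·(87645/25857) since 25857 mod 4 = 1, 87645 mod 4 = 1; sign now +1
(87645/25857) = (10074/25857)   [reduce mod 25857]
10074 = 2^1·5037; (2/25857) = +1 since 25857 mod 8 = 1, so (10074/25857) = (+1)^1·(5037/25857); sign now +1
reciprocity: (5037/25857) = +1·(25857/5037) since 5037 mod 4 = 1, 25857 mod 4 = 1; sign now +1
(25857/5037) = (672/5037)   [reduce mod 5037]
672 = 2^5·21; (2/5037) = -1 since 5037 mod 8 = 5, so (672/5037) = (-1)^5·(21/5037); sign now -1
reciprocity: (21/5037) = +1·(5037/21) since 21 mod 4 = 1, 5037 mod 4 = 1; sign now -1
(5037/21) = (18/21)   [reduce mod 21]
18 = 2^1·9; (2/21) = -1 since 21 mod 8 = 5, so (18/21) = (-1)^1·(9/21); sign now +1
reciprocity: (9/21) = +1·(21/9) since 9 mod 4 = 1, 21 mod 4 = 1; sign now +1
(21/9) = (3/9)   [reduce mod 9]
reciprocity: (3/9) = +1·(9/3) since 3 mod 4 = 3, 9 mod 4 = 1; sign now +1
(9/3) = (0/3)   [reduce mod 3]
(0/3) = 0   [gcd(a, n) > 1]; final value = 0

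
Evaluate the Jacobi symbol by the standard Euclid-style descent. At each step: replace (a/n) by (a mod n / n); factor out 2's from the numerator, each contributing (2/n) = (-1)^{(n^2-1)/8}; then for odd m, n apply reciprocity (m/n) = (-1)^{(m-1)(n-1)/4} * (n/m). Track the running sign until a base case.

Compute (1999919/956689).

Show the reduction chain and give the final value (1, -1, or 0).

-1

(1999919/956689) = (86541/956689)   [reduce mod 956689]
reciprocity: (86541/956689) = +1·(956689/86541) since 86541 mod 4 = 1, 956689 mod 4 = 1; sign now +1
(956689/86541) = (4738/86541)   [reduce mod 86541]
4738 = 2^1·2369; (2/86541) = -1 since 86541 mod 8 = 5, so (4738/86541) = (-1)^1·(2369/86541); sign now -1
reciprocity: (2369/86541) = +1·(86541/2369) since 2369 mod 4 = 1, 86541 mod 4 = 1; sign now -1
(86541/2369) = (1257/2369)   [reduce mod 2369]
reciprocity: (1257/2369) = +1·(2369/1257) since 1257 mod 4 = 1, 2369 mod 4 = 1; sign now -1
(2369/1257) = (1112/1257)   [reduce mod 1257]
1112 = 2^3·139; (2/1257) = +1 since 1257 mod 8 = 1, so (1112/1257) = (+1)^3·(139/1257); sign now -1
reciprocity: (139/1257) = +1·(1257/139) since 139 mod 4 = 3, 1257 mod 4 = 1; sign now -1
(1257/139) = (6/139)   [reduce mod 139]
6 = 2^1·3; (2/139) = -1 since 139 mod 8 = 3, so (6/139) = (-1)^1·(3/139); sign now +1
reciprocity: (3/139) = -1·(139/3) since 3 mod 4 = 3, 139 mod 4 = 3; sign now -1
(139/3) = (1/3)   [reduce mod 3]
(1/3) = 1; final value = sign = -1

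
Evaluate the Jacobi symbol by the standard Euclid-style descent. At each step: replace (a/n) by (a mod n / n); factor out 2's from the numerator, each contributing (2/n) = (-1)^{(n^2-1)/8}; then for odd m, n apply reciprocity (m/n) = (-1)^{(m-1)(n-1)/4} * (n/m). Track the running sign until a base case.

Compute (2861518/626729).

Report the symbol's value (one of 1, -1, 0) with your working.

-1

(2861518/626729) = (354602/626729)   [reduce mod 626729]
354602 = 2^1·177301; (2/626729) = +1 since 626729 mod 8 = 1, so (354602/626729) = (+1)^1·(177301/626729); sign now +1
reciprocity: (177301/626729) = +1·(626729/177301) since 177301 mod 4 = 1, 626729 mod 4 = 1; sign now +1
(626729/177301) = (94826/177301)   [reduce mod 177301]
94826 = 2^1·47413; (2/177301) = -1 since 177301 mod 8 = 5, so (94826/177301) = (-1)^1·(47413/177301); sign now -1
reciprocity: (47413/177301) = +1·(177301/47413) since 47413 mod 4 = 1, 177301 mod 4 = 1; sign now -1
(177301/47413) = (35062/47413)   [reduce mod 47413]
35062 = 2^1·17531; (2/47413) = -1 since 47413 mod 8 = 5, so (35062/47413) = (-1)^1·(17531/47413); sign now +1
reciprocity: (17531/47413) = +1·(47413/17531) since 17531 mod 4 = 3, 47413 mod 4 = 1; sign now +1
(47413/17531) = (12351/17531)   [reduce mod 17531]
reciprocity: (12351/17531) = -1·(17531/12351) since 12351 mod 4 = 3, 17531 mod 4 = 3; sign now -1
(17531/12351) = (5180/12351)   [reduce mod 12351]
5180 = 2^2·1295; (2/12351) = +1 since 12351 mod 8 = 7, so (5180/12351) = (+1)^2·(1295/12351); sign now -1
reciprocity: (1295/12351) = -1·(12351/1295) since 1295 mod 4 = 3, 12351 mod 4 = 3; sign now +1
(12351/1295) = (696/1295)   [reduce mod 1295]
696 = 2^3·87; (2/1295) = +1 since 1295 mod 8 = 7, so (696/1295) = (+1)^3·(87/1295); sign now +1
reciprocity: (87/1295) = -1·(1295/87) since 87 mod 4 = 3, 1295 mod 4 = 3; sign now -1
(1295/87) = (77/87)   [reduce mod 87]
reciprocity: (77/87) = +1·(87/77) since 77 mod 4 = 1, 87 mod 4 = 3; sign now -1
(87/77) = (10/77)   [reduce mod 77]
10 = 2^1·5; (2/77) = -1 since 77 mod 8 = 5, so (10/77) = (-1)^1·(5/77); sign now +1
reciprocity: (5/77) = +1·(77/5) since 5 mod 4 = 1, 77 mod 4 = 1; sign now +1
(77/5) = (2/5)   [reduce mod 5]
2 = 2^1·1; (2/5) = -1 since 5 mod 8 = 5, so (2/5) = (-1)^1·(1/5); sign now -1
(1/5) = 1; final value = sign = -1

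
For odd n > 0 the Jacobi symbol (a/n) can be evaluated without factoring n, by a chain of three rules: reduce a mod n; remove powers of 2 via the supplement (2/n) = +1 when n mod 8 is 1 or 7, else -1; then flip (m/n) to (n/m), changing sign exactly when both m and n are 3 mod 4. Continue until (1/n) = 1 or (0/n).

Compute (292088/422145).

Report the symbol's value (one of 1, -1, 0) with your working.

1

292088 = 2^3·36511; (2/422145) = +1 since 422145 mod 8 = 1, so (292088/422145) = (+1)^3·(36511/422145); sign now +1
reciprocity: (36511/422145) = +1·(422145/36511) since 36511 mod 4 = 3, 422145 mod 4 = 1; sign now +1
(422145/36511) = (20524/36511)   [reduce mod 36511]
20524 = 2^2·5131; (2/36511) = +1 since 36511 mod 8 = 7, so (20524/36511) = (+1)^2·(5131/36511); sign now +1
reciprocity: (5131/36511) = -1·(36511/5131) since 5131 mod 4 = 3, 36511 mod 4 = 3; sign now -1
(36511/5131) = (594/5131)   [reduce mod 5131]
594 = 2^1·297; (2/5131) = -1 since 5131 mod 8 = 3, so (594/5131) = (-1)^1·(297/5131); sign now +1
reciprocity: (297/5131) = +1·(5131/297) since 297 mod 4 = 1, 5131 mod 4 = 3; sign now +1
(5131/297) = (82/297)   [reduce mod 297]
82 = 2^1·41; (2/297) = +1 since 297 mod 8 = 1, so (82/297) = (+1)^1·(41/297); sign now +1
reciprocity: (41/297) = +1·(297/41) since 41 mod 4 = 1, 297 mod 4 = 1; sign now +1
(297/41) = (10/41)   [reduce mod 41]
10 = 2^1·5; (2/41) = +1 since 41 mod 8 = 1, so (10/41) = (+1)^1·(5/41); sign now +1
reciprocity: (5/41) = +1·(41/5) since 5 mod 4 = 1, 41 mod 4 = 1; sign now +1
(41/5) = (1/5)   [reduce mod 5]
(1/5) = 1; final value = sign = +1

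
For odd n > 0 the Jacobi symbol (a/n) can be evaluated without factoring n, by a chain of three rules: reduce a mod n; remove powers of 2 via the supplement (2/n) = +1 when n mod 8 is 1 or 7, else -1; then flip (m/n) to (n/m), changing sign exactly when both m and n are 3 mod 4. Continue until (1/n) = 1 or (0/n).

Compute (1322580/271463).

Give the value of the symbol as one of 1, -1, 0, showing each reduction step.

(1322580/271463): 1322580 mod 271463 = 236728, so (1322580/271463) = (236728/271463)
factor out 2^3: 236728 = 2^3·29591; with 271463 mod 8 = 7, (2/271463) = +1; sign now +1; continue with (29591/271463)
flip (29591/271463) -> (271463/29591): both odd, 29591 mod 4 = 3, 271463 mod 4 = 3, so the flip contributes -1; sign now -1
(271463/29591): 271463 mod 29591 = 5144, so (271463/29591) = (5144/29591)
factor out 2^3: 5144 = 2^3·643; with 29591 mod 8 = 7, (2/29591) = +1; sign now -1; continue with (643/29591)
flip (643/29591) -> (29591/643): both odd, 643 mod 4 = 3, 29591 mod 4 = 3, so the flip contributes -1; sign now +1
(29591/643): 29591 mod 643 = 13, so (29591/643) = (13/643)
flip (13/643) -> (643/13): both odd, 13 mod 4 = 1, 643 mod 4 = 3, so the flip contributes +1; sign now +1
(643/13): 643 mod 13 = 6, so (643/13) = (6/13)
factor out 2^1: 6 = 2^1·3; with 13 mod 8 = 5, (2/13) = -1; sign now -1; continue with (3/13)
flip (3/13) -> (13/3): both odd, 3 mod 4 = 3, 13 mod 4 = 1, so the flip contributes +1; sign now -1
(13/3): 13 mod 3 = 1, so (13/3) = (1/3)
reached (1/3) = 1, so the symbol is -1

-1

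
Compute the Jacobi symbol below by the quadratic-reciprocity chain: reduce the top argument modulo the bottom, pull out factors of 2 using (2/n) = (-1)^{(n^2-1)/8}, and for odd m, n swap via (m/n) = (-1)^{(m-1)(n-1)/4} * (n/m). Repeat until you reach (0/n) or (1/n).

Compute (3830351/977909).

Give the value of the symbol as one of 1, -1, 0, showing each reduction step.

(3830351/977909) = (896624/977909)   [reduce mod 977909]
896624 = 2^4·56039; (2/977909) = -1 since 977909 mod 8 = 5, so (896624/977909) = (-1)^4·(56039/977909); sign now +1
reciprocity: (56039/977909) = +1·(977909/56039) since 56039 mod 4 = 3, 977909 mod 4 = 1; sign now +1
(977909/56039) = (25246/56039)   [reduce mod 56039]
25246 = 2^1·12623; (2/56039) = +1 since 56039 mod 8 = 7, so (25246/56039) = (+1)^1·(12623/56039); sign now +1
reciprocity: (12623/56039) = -1·(56039/12623) since 12623 mod 4 = 3, 56039 mod 4 = 3; sign now -1
(56039/12623) = (5547/12623)   [reduce mod 12623]
reciprocity: (5547/12623) = -1·(12623/5547) since 5547 mod 4 = 3, 12623 mod 4 = 3; sign now +1
(12623/5547) = (1529/5547)   [reduce mod 5547]
reciprocity: (1529/5547) = +1·(5547/1529) since 1529 mod 4 = 1, 5547 mod 4 = 3; sign now +1
(5547/1529) = (960/1529)   [reduce mod 1529]
960 = 2^6·15; (2/1529) = +1 since 1529 mod 8 = 1, so (960/1529) = (+1)^6·(15/1529); sign now +1
reciprocity: (15/1529) = +1·(1529/15) since 15 mod 4 = 3, 1529 mod 4 = 1; sign now +1
(1529/15) = (14/15)   [reduce mod 15]
14 = 2^1·7; (2/15) = +1 since 15 mod 8 = 7, so (14/15) = (+1)^1·(7/15); sign now +1
reciprocity: (7/15) = -1·(15/7) since 7 mod 4 = 3, 15 mod 4 = 3; sign now -1
(15/7) = (1/7)   [reduce mod 7]
(1/7) = 1; final value = sign = -1

-1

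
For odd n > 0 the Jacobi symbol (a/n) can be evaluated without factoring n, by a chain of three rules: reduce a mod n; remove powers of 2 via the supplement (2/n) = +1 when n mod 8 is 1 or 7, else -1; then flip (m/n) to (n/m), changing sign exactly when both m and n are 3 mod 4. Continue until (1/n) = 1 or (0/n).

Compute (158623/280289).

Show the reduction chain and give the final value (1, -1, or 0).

flip (158623/280289) -> (280289/158623): both odd, 158623 mod 4 = 3, 280289 mod 4 = 1, so the flip contributes +1; sign now +1
(280289/158623): 280289 mod 158623 = 121666, so (280289/158623) = (121666/158623)
factor out 2^1: 121666 = 2^1·60833; with 158623 mod 8 = 7, (2/158623) = +1; sign now +1; continue with (60833/158623)
flip (60833/158623) -> (158623/60833): both odd, 60833 mod 4 = 1, 158623 mod 4 = 3, so the flip contributes +1; sign now +1
(158623/60833): 158623 mod 60833 = 36957, so (158623/60833) = (36957/60833)
flip (36957/60833) -> (60833/36957): both odd, 36957 mod 4 = 1, 60833 mod 4 = 1, so the flip contributes +1; sign now +1
(60833/36957): 60833 mod 36957 = 23876, so (60833/36957) = (23876/36957)
factor out 2^2: 23876 = 2^2·5969; with 36957 mod 8 = 5, (2/36957) = -1; sign now +1; continue with (5969/36957)
flip (5969/36957) -> (36957/5969): both odd, 5969 mod 4 = 1, 36957 mod 4 = 1, so the flip contributes +1; sign now +1
(36957/5969): 36957 mod 5969 = 1143, so (36957/5969) = (1143/5969)
flip (1143/5969) -> (5969/1143): both odd, 1143 mod 4 = 3, 5969 mod 4 = 1, so the flip contributes +1; sign now +1
(5969/1143): 5969 mod 1143 = 254, so (5969/1143) = (254/1143)
factor out 2^1: 254 = 2^1·127; with 1143 mod 8 = 7, (2/1143) = +1; sign now +1; continue with (127/1143)
flip (127/1143) -> (1143/127): both odd, 127 mod 4 = 3, 1143 mod 4 = 3, so the flip contributes -1; sign now -1
(1143/127): 1143 mod 127 = 0, so (1143/127) = (0/127)
reached (0/127); gcd(a, n) > 1, so (0/127) = 0 and the symbol is 0

0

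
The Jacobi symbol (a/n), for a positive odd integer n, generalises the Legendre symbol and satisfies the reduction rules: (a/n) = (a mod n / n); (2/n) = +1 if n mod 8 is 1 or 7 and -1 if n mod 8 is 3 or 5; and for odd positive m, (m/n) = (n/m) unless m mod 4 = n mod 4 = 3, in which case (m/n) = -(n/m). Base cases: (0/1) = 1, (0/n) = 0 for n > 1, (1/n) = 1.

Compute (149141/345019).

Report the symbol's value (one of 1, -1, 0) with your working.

1

reciprocity: (149141/345019) = +1·(345019/149141) since 149141 mod 4 = 1, 345019 mod 4 = 3; sign now +1
(345019/149141) = (46737/149141)   [reduce mod 149141]
reciprocity: (46737/149141) = +1·(149141/46737) since 46737 mod 4 = 1, 149141 mod 4 = 1; sign now +1
(149141/46737) = (8930/46737)   [reduce mod 46737]
8930 = 2^1·4465; (2/46737) = +1 since 46737 mod 8 = 1, so (8930/46737) = (+1)^1·(4465/46737); sign now +1
reciprocity: (4465/46737) = +1·(46737/4465) since 4465 mod 4 = 1, 46737 mod 4 = 1; sign now +1
(46737/4465) = (2087/4465)   [reduce mod 4465]
reciprocity: (2087/4465) = +1·(4465/2087) since 2087 mod 4 = 3, 4465 mod 4 = 1; sign now +1
(4465/2087) = (291/2087)   [reduce mod 2087]
reciprocity: (291/2087) = -1·(2087/291) since 291 mod 4 = 3, 2087 mod 4 = 3; sign now -1
(2087/291) = (50/291)   [reduce mod 291]
50 = 2^1·25; (2/291) = -1 since 291 mod 8 = 3, so (50/291) = (-1)^1·(25/291); sign now +1
reciprocity: (25/291) = +1·(291/25) since 25 mod 4 = 1, 291 mod 4 = 3; sign now +1
(291/25) = (16/25)   [reduce mod 25]
16 = 2^4·1; (2/25) = +1 since 25 mod 8 = 1, so (16/25) = (+1)^4·(1/25); sign now +1
(1/25) = 1; final value = sign = +1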